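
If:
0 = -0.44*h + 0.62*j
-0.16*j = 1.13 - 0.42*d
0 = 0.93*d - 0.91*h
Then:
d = 3.72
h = 3.80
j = 2.70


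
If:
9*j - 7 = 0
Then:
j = 7/9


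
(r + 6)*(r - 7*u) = r^2 - 7*r*u + 6*r - 42*u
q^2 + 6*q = q*(q + 6)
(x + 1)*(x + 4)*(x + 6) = x^3 + 11*x^2 + 34*x + 24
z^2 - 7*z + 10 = (z - 5)*(z - 2)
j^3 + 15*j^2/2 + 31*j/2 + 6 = (j + 1/2)*(j + 3)*(j + 4)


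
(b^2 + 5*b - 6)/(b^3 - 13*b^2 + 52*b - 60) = (b^2 + 5*b - 6)/(b^3 - 13*b^2 + 52*b - 60)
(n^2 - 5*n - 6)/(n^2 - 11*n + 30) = (n + 1)/(n - 5)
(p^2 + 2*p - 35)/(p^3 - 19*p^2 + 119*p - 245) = (p + 7)/(p^2 - 14*p + 49)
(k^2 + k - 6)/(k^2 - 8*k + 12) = (k + 3)/(k - 6)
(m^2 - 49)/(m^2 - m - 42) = (m + 7)/(m + 6)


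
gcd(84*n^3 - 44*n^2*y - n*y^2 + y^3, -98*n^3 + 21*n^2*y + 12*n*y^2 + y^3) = -14*n^2 + 5*n*y + y^2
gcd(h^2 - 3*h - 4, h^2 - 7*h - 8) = h + 1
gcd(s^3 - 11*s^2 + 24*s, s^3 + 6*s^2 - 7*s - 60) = s - 3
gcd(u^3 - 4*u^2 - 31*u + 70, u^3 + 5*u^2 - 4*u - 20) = u^2 + 3*u - 10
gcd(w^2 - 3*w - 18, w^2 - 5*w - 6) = w - 6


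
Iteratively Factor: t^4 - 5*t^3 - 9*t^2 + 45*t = (t - 5)*(t^3 - 9*t) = (t - 5)*(t + 3)*(t^2 - 3*t) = (t - 5)*(t - 3)*(t + 3)*(t)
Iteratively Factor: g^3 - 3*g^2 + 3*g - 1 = (g - 1)*(g^2 - 2*g + 1) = (g - 1)^2*(g - 1)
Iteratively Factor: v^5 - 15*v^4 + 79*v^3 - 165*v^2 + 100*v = (v - 4)*(v^4 - 11*v^3 + 35*v^2 - 25*v) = (v - 5)*(v - 4)*(v^3 - 6*v^2 + 5*v) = v*(v - 5)*(v - 4)*(v^2 - 6*v + 5) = v*(v - 5)*(v - 4)*(v - 1)*(v - 5)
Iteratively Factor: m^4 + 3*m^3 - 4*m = (m)*(m^3 + 3*m^2 - 4) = m*(m - 1)*(m^2 + 4*m + 4) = m*(m - 1)*(m + 2)*(m + 2)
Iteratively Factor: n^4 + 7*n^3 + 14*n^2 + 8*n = (n + 1)*(n^3 + 6*n^2 + 8*n) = n*(n + 1)*(n^2 + 6*n + 8) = n*(n + 1)*(n + 2)*(n + 4)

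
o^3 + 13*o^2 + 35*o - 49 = (o - 1)*(o + 7)^2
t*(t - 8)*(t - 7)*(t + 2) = t^4 - 13*t^3 + 26*t^2 + 112*t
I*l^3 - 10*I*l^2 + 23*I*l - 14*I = (l - 7)*(l - 2)*(I*l - I)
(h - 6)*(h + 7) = h^2 + h - 42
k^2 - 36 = (k - 6)*(k + 6)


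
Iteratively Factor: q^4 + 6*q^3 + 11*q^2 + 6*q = (q + 1)*(q^3 + 5*q^2 + 6*q) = (q + 1)*(q + 2)*(q^2 + 3*q) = q*(q + 1)*(q + 2)*(q + 3)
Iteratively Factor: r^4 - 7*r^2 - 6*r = (r + 2)*(r^3 - 2*r^2 - 3*r) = (r + 1)*(r + 2)*(r^2 - 3*r) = (r - 3)*(r + 1)*(r + 2)*(r)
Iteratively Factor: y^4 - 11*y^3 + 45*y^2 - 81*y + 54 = (y - 2)*(y^3 - 9*y^2 + 27*y - 27) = (y - 3)*(y - 2)*(y^2 - 6*y + 9) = (y - 3)^2*(y - 2)*(y - 3)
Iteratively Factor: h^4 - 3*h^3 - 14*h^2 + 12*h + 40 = (h - 5)*(h^3 + 2*h^2 - 4*h - 8) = (h - 5)*(h + 2)*(h^2 - 4) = (h - 5)*(h + 2)^2*(h - 2)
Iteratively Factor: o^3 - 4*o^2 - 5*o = (o)*(o^2 - 4*o - 5) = o*(o + 1)*(o - 5)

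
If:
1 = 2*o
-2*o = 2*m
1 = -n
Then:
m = -1/2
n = -1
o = 1/2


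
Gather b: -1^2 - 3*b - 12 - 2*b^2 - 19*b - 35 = -2*b^2 - 22*b - 48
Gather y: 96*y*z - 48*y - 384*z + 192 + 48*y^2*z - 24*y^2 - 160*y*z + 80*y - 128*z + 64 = y^2*(48*z - 24) + y*(32 - 64*z) - 512*z + 256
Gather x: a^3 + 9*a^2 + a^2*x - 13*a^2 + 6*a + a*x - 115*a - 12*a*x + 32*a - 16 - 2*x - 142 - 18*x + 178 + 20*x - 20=a^3 - 4*a^2 - 77*a + x*(a^2 - 11*a)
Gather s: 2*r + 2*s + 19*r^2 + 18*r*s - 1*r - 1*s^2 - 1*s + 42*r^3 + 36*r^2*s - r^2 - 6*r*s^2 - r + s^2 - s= 42*r^3 + 18*r^2 - 6*r*s^2 + s*(36*r^2 + 18*r)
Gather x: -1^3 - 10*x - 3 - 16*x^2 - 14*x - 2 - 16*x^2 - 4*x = -32*x^2 - 28*x - 6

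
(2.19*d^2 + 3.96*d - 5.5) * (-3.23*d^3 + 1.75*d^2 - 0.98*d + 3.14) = -7.0737*d^5 - 8.9583*d^4 + 22.5488*d^3 - 6.6292*d^2 + 17.8244*d - 17.27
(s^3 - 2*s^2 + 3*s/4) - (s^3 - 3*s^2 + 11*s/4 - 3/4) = s^2 - 2*s + 3/4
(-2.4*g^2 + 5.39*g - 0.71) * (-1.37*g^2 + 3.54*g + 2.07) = 3.288*g^4 - 15.8803*g^3 + 15.0853*g^2 + 8.6439*g - 1.4697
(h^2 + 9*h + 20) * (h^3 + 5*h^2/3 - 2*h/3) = h^5 + 32*h^4/3 + 103*h^3/3 + 82*h^2/3 - 40*h/3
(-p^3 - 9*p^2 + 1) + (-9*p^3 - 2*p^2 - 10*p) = -10*p^3 - 11*p^2 - 10*p + 1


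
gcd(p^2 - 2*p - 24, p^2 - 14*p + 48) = p - 6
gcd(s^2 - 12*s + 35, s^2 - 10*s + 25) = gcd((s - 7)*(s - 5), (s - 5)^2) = s - 5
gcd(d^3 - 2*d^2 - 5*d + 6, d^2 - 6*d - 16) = d + 2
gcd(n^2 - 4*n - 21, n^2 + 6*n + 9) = n + 3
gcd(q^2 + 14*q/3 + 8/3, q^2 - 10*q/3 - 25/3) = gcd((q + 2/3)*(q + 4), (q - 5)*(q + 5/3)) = 1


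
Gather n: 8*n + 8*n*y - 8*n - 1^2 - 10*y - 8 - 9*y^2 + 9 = 8*n*y - 9*y^2 - 10*y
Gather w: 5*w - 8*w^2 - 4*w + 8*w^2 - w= 0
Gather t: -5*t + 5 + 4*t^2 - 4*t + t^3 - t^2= t^3 + 3*t^2 - 9*t + 5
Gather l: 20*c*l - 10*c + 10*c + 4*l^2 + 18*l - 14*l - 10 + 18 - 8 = 4*l^2 + l*(20*c + 4)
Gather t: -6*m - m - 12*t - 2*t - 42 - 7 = -7*m - 14*t - 49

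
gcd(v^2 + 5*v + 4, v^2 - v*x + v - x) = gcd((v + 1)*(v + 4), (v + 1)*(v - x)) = v + 1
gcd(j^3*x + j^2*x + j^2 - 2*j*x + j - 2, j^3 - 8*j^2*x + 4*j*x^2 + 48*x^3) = 1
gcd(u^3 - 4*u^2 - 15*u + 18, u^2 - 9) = u + 3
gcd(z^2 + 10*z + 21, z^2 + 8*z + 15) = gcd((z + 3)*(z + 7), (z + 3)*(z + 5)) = z + 3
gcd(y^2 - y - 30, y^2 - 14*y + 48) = y - 6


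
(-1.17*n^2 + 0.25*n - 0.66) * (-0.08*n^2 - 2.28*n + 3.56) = 0.0936*n^4 + 2.6476*n^3 - 4.6824*n^2 + 2.3948*n - 2.3496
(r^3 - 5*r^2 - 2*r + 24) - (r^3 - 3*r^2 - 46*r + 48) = -2*r^2 + 44*r - 24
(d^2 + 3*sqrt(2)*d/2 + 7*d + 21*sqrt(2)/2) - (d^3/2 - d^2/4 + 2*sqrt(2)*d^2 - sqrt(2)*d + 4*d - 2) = -d^3/2 - 2*sqrt(2)*d^2 + 5*d^2/4 + 3*d + 5*sqrt(2)*d/2 + 2 + 21*sqrt(2)/2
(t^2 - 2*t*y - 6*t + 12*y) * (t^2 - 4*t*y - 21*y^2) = t^4 - 6*t^3*y - 6*t^3 - 13*t^2*y^2 + 36*t^2*y + 42*t*y^3 + 78*t*y^2 - 252*y^3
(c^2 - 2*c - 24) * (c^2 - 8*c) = c^4 - 10*c^3 - 8*c^2 + 192*c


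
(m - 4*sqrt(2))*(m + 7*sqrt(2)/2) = m^2 - sqrt(2)*m/2 - 28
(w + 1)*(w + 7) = w^2 + 8*w + 7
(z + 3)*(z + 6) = z^2 + 9*z + 18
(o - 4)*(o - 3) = o^2 - 7*o + 12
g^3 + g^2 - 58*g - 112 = (g - 8)*(g + 2)*(g + 7)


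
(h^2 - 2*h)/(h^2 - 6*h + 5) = h*(h - 2)/(h^2 - 6*h + 5)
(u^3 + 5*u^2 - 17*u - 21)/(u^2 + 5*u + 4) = (u^2 + 4*u - 21)/(u + 4)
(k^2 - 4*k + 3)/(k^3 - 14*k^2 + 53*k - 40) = (k - 3)/(k^2 - 13*k + 40)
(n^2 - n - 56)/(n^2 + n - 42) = (n - 8)/(n - 6)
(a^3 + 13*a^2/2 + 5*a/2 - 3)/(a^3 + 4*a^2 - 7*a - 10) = (a^2 + 11*a/2 - 3)/(a^2 + 3*a - 10)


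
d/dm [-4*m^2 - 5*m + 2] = -8*m - 5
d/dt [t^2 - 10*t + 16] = 2*t - 10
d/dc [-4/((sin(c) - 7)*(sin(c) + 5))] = 8*(sin(c) - 1)*cos(c)/((sin(c) - 7)^2*(sin(c) + 5)^2)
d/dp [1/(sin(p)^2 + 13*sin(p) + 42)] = -(2*sin(p) + 13)*cos(p)/(sin(p)^2 + 13*sin(p) + 42)^2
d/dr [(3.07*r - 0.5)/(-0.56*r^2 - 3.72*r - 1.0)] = (1.7192*r^2 - 0.560000000000001*r - 4.93)/(0.3136*r^4 + 4.1664*r^3 + 14.9584*r^2 + 7.44*r + 1.0)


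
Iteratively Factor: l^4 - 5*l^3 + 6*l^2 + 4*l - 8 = (l - 2)*(l^3 - 3*l^2 + 4) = (l - 2)^2*(l^2 - l - 2) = (l - 2)^3*(l + 1)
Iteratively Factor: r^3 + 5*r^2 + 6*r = (r + 2)*(r^2 + 3*r) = (r + 2)*(r + 3)*(r)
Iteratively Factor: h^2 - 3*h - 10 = (h + 2)*(h - 5)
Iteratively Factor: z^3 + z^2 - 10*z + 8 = (z - 2)*(z^2 + 3*z - 4) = (z - 2)*(z + 4)*(z - 1)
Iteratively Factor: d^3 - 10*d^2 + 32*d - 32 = (d - 4)*(d^2 - 6*d + 8) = (d - 4)*(d - 2)*(d - 4)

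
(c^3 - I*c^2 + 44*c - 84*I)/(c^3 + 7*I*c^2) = 1 - 8*I/c - 12/c^2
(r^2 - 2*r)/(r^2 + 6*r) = (r - 2)/(r + 6)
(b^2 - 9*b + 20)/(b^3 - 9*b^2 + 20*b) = 1/b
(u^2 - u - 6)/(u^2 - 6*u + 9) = (u + 2)/(u - 3)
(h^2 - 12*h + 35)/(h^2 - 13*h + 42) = (h - 5)/(h - 6)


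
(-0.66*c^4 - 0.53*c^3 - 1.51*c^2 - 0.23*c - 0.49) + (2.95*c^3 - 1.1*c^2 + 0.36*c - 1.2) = -0.66*c^4 + 2.42*c^3 - 2.61*c^2 + 0.13*c - 1.69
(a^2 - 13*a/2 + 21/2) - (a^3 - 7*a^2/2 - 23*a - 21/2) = -a^3 + 9*a^2/2 + 33*a/2 + 21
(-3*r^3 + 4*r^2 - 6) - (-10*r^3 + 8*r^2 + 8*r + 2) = 7*r^3 - 4*r^2 - 8*r - 8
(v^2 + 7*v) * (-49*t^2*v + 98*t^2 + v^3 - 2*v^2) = -49*t^2*v^3 - 245*t^2*v^2 + 686*t^2*v + v^5 + 5*v^4 - 14*v^3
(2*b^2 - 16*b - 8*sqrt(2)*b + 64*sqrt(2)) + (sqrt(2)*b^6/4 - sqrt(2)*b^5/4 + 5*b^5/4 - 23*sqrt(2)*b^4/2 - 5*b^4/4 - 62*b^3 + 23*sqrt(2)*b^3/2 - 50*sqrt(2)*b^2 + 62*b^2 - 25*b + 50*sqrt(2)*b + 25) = sqrt(2)*b^6/4 - sqrt(2)*b^5/4 + 5*b^5/4 - 23*sqrt(2)*b^4/2 - 5*b^4/4 - 62*b^3 + 23*sqrt(2)*b^3/2 - 50*sqrt(2)*b^2 + 64*b^2 - 41*b + 42*sqrt(2)*b + 25 + 64*sqrt(2)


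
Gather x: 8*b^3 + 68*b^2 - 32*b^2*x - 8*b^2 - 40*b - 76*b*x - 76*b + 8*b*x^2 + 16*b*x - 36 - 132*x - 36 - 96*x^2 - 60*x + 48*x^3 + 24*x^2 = 8*b^3 + 60*b^2 - 116*b + 48*x^3 + x^2*(8*b - 72) + x*(-32*b^2 - 60*b - 192) - 72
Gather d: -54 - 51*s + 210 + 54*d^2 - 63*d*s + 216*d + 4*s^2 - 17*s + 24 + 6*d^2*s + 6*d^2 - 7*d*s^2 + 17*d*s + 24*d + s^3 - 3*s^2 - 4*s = d^2*(6*s + 60) + d*(-7*s^2 - 46*s + 240) + s^3 + s^2 - 72*s + 180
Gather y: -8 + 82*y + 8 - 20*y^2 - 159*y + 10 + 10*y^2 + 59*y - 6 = -10*y^2 - 18*y + 4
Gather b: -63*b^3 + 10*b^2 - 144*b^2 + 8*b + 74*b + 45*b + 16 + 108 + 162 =-63*b^3 - 134*b^2 + 127*b + 286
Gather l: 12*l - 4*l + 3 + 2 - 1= 8*l + 4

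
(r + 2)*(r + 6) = r^2 + 8*r + 12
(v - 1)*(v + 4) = v^2 + 3*v - 4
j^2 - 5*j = j*(j - 5)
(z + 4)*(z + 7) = z^2 + 11*z + 28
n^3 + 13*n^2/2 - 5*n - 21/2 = (n - 3/2)*(n + 1)*(n + 7)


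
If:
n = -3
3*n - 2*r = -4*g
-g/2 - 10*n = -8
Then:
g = 76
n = -3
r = 295/2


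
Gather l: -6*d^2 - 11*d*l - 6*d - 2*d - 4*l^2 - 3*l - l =-6*d^2 - 8*d - 4*l^2 + l*(-11*d - 4)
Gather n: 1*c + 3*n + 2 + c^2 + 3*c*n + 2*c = c^2 + 3*c + n*(3*c + 3) + 2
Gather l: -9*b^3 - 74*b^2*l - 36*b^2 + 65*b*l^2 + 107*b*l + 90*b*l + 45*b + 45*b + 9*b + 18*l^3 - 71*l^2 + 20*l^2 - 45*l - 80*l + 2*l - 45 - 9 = -9*b^3 - 36*b^2 + 99*b + 18*l^3 + l^2*(65*b - 51) + l*(-74*b^2 + 197*b - 123) - 54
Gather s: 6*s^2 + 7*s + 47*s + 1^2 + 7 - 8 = 6*s^2 + 54*s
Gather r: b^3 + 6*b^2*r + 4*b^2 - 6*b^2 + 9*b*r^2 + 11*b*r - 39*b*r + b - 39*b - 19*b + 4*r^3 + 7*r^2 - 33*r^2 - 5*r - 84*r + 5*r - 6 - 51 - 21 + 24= b^3 - 2*b^2 - 57*b + 4*r^3 + r^2*(9*b - 26) + r*(6*b^2 - 28*b - 84) - 54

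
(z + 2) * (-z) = -z^2 - 2*z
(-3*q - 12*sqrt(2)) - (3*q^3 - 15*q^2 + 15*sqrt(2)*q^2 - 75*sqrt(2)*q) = -3*q^3 - 15*sqrt(2)*q^2 + 15*q^2 - 3*q + 75*sqrt(2)*q - 12*sqrt(2)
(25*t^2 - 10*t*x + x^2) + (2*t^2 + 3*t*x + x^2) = 27*t^2 - 7*t*x + 2*x^2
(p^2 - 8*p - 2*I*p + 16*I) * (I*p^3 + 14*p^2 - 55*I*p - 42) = I*p^5 + 16*p^4 - 8*I*p^4 - 128*p^3 - 83*I*p^3 - 152*p^2 + 664*I*p^2 + 1216*p + 84*I*p - 672*I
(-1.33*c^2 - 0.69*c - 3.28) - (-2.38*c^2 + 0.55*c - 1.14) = 1.05*c^2 - 1.24*c - 2.14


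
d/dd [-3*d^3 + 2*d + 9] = 2 - 9*d^2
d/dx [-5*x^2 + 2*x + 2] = 2 - 10*x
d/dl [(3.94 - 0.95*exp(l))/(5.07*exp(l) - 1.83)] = -18.2373*exp(l)/(5.07*exp(l) - 1.83)^2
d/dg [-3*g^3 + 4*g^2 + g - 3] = -9*g^2 + 8*g + 1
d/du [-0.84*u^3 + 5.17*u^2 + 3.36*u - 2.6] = -2.52*u^2 + 10.34*u + 3.36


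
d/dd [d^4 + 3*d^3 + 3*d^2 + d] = 4*d^3 + 9*d^2 + 6*d + 1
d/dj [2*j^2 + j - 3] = 4*j + 1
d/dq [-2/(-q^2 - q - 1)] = 2*(-2*q - 1)/(q^2 + q + 1)^2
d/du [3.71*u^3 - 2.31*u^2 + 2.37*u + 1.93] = 11.13*u^2 - 4.62*u + 2.37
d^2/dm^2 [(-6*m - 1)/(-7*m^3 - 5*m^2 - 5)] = 2*(m^2*(6*m + 1)*(21*m + 10)^2 - (126*m^2 + 60*m + (6*m + 1)*(21*m + 5))*(7*m^3 + 5*m^2 + 5))/(7*m^3 + 5*m^2 + 5)^3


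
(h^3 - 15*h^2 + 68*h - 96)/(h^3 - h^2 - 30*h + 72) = (h - 8)/(h + 6)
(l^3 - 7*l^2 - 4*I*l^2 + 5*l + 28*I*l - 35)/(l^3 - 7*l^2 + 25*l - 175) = (l + I)/(l + 5*I)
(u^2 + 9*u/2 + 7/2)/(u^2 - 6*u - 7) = (u + 7/2)/(u - 7)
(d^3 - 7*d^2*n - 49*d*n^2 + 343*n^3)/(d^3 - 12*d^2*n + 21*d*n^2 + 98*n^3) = (d + 7*n)/(d + 2*n)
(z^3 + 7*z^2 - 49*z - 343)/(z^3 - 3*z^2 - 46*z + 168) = (z^2 - 49)/(z^2 - 10*z + 24)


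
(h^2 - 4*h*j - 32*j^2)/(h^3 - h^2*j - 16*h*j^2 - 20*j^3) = (-h^2 + 4*h*j + 32*j^2)/(-h^3 + h^2*j + 16*h*j^2 + 20*j^3)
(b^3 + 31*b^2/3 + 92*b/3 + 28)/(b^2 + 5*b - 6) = (3*b^2 + 13*b + 14)/(3*(b - 1))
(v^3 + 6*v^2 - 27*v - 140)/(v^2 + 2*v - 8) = (v^2 + 2*v - 35)/(v - 2)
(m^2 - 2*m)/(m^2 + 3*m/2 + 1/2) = 2*m*(m - 2)/(2*m^2 + 3*m + 1)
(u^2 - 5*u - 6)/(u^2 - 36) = (u + 1)/(u + 6)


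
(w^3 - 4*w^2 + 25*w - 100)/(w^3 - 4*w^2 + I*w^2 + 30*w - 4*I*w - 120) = (w + 5*I)/(w + 6*I)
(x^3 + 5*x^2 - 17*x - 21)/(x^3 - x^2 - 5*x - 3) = (x + 7)/(x + 1)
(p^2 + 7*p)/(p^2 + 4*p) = (p + 7)/(p + 4)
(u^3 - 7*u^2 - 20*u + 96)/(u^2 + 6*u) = (u^3 - 7*u^2 - 20*u + 96)/(u*(u + 6))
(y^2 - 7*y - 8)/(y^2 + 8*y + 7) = (y - 8)/(y + 7)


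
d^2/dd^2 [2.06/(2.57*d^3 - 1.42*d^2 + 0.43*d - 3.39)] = ((5.8504 - 31.7652*d)*(2.57*d^3 - 1.42*d^2 + 0.43*d - 3.39) + 2.06*(7.71*d^2 - 2.84*d + 0.43)*(15.42*d^2 - 5.68*d + 0.86))/(2.57*d^3 - 1.42*d^2 + 0.43*d - 3.39)^3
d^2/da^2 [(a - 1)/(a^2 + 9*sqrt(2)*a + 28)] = 2*((a - 1)*(2*a + 9*sqrt(2))^2 + (-3*a - 9*sqrt(2) + 1)*(a^2 + 9*sqrt(2)*a + 28))/(a^2 + 9*sqrt(2)*a + 28)^3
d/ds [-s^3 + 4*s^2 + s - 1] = -3*s^2 + 8*s + 1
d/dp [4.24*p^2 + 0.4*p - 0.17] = 8.48*p + 0.4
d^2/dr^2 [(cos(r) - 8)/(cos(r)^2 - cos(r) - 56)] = (sin(r)^2 + 7*cos(r) + 1)/(cos(r) + 7)^3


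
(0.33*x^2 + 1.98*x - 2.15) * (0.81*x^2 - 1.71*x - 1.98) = 0.2673*x^4 + 1.0395*x^3 - 5.7807*x^2 - 0.2439*x + 4.257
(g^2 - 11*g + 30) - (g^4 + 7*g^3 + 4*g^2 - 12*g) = -g^4 - 7*g^3 - 3*g^2 + g + 30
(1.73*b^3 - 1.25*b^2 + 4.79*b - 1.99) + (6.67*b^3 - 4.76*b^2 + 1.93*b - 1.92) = 8.4*b^3 - 6.01*b^2 + 6.72*b - 3.91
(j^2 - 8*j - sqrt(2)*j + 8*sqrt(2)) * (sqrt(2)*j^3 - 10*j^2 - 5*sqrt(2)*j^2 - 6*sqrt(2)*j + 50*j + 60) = sqrt(2)*j^5 - 13*sqrt(2)*j^4 - 12*j^4 + 44*sqrt(2)*j^3 + 156*j^3 - 408*j^2 - 82*sqrt(2)*j^2 - 576*j + 340*sqrt(2)*j + 480*sqrt(2)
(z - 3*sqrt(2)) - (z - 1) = 1 - 3*sqrt(2)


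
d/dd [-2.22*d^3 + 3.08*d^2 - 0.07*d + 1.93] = -6.66*d^2 + 6.16*d - 0.07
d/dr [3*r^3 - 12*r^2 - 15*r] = 9*r^2 - 24*r - 15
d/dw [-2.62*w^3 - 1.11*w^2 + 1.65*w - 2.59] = -7.86*w^2 - 2.22*w + 1.65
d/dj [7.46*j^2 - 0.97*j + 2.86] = 14.92*j - 0.97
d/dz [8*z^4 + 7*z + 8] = 32*z^3 + 7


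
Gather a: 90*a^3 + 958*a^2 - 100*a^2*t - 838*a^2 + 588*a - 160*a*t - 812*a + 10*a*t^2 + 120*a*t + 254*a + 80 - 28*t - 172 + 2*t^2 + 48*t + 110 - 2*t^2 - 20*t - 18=90*a^3 + a^2*(120 - 100*t) + a*(10*t^2 - 40*t + 30)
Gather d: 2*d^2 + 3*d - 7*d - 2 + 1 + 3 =2*d^2 - 4*d + 2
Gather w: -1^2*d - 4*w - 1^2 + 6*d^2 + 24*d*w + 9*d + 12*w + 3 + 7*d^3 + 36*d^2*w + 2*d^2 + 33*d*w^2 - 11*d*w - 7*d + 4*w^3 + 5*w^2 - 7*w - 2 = 7*d^3 + 8*d^2 + d + 4*w^3 + w^2*(33*d + 5) + w*(36*d^2 + 13*d + 1)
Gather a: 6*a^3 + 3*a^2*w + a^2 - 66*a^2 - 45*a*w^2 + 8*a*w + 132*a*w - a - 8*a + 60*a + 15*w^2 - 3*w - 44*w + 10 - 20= 6*a^3 + a^2*(3*w - 65) + a*(-45*w^2 + 140*w + 51) + 15*w^2 - 47*w - 10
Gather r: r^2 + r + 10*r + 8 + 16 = r^2 + 11*r + 24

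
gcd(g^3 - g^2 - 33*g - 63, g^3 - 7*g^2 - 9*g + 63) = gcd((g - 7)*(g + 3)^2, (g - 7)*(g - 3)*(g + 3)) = g^2 - 4*g - 21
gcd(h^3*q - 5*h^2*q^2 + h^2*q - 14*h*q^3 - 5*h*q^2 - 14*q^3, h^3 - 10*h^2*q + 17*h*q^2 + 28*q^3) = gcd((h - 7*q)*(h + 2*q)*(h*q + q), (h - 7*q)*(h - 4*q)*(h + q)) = -h + 7*q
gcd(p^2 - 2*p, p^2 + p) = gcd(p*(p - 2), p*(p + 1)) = p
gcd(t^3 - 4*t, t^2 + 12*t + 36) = 1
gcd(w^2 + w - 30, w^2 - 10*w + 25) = w - 5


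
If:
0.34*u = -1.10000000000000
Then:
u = -3.24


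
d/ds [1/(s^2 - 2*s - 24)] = 2*(1 - s)/(-s^2 + 2*s + 24)^2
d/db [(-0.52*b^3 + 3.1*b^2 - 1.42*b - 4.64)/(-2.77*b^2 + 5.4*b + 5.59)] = (1.4404*b^4 - 5.616*b^3 + 4.08620000000001*b^2 + 8.9524*b + 17.1182)/(7.6729*b^4 - 29.916*b^3 - 1.80859999999999*b^2 + 60.372*b + 31.2481)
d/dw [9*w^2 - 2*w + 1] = 18*w - 2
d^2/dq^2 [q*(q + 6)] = 2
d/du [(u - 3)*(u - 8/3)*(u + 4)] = 3*u^2 - 10*u/3 - 44/3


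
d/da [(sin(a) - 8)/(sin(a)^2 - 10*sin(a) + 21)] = (16*sin(a) + cos(a)^2 - 60)*cos(a)/(sin(a)^2 - 10*sin(a) + 21)^2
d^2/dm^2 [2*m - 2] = 0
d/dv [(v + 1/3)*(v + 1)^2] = (v + 1)*(9*v + 5)/3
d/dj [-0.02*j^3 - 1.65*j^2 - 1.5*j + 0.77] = -0.06*j^2 - 3.3*j - 1.5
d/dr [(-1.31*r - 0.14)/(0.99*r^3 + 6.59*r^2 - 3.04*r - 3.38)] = (2.5938*r^3 + 9.0487*r^2 + 1.8452*r + 4.0022)/(0.9801*r^6 + 13.0482*r^5 + 37.4089*r^4 - 46.7596*r^3 - 35.3068*r^2 + 20.5504*r + 11.4244)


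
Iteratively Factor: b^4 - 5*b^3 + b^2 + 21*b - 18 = (b + 2)*(b^3 - 7*b^2 + 15*b - 9) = (b - 3)*(b + 2)*(b^2 - 4*b + 3) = (b - 3)^2*(b + 2)*(b - 1)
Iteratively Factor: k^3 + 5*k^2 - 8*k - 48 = (k + 4)*(k^2 + k - 12) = (k + 4)^2*(k - 3)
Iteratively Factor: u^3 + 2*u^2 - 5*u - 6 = (u + 3)*(u^2 - u - 2) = (u - 2)*(u + 3)*(u + 1)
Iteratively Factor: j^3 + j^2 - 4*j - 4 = (j + 1)*(j^2 - 4) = (j - 2)*(j + 1)*(j + 2)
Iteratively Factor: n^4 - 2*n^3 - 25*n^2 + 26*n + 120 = (n + 4)*(n^3 - 6*n^2 - n + 30) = (n - 5)*(n + 4)*(n^2 - n - 6) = (n - 5)*(n - 3)*(n + 4)*(n + 2)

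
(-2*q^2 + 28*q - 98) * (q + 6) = -2*q^3 + 16*q^2 + 70*q - 588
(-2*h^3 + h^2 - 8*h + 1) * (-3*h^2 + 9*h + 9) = 6*h^5 - 21*h^4 + 15*h^3 - 66*h^2 - 63*h + 9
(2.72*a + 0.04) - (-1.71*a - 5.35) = 4.43*a + 5.39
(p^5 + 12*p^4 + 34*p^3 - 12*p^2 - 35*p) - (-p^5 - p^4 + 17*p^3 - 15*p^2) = 2*p^5 + 13*p^4 + 17*p^3 + 3*p^2 - 35*p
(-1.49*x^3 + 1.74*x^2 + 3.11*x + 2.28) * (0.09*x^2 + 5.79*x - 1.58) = -0.1341*x^5 - 8.4705*x^4 + 12.7087*x^3 + 15.4629*x^2 + 8.2874*x - 3.6024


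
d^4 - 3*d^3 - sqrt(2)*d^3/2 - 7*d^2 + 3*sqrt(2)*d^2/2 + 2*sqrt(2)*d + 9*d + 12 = (d - 4)*(d + 1)*(d - 3*sqrt(2)/2)*(d + sqrt(2))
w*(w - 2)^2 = w^3 - 4*w^2 + 4*w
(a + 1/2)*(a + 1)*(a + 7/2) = a^3 + 5*a^2 + 23*a/4 + 7/4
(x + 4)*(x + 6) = x^2 + 10*x + 24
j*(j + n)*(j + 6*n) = j^3 + 7*j^2*n + 6*j*n^2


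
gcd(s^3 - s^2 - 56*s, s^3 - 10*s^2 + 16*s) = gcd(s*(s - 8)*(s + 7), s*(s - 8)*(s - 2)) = s^2 - 8*s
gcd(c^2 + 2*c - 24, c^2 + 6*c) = c + 6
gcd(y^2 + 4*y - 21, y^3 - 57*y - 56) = y + 7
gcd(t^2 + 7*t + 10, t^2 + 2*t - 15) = t + 5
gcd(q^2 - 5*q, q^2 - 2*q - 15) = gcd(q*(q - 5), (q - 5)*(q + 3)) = q - 5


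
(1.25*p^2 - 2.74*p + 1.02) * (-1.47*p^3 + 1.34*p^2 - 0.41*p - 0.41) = -1.8375*p^5 + 5.7028*p^4 - 5.6835*p^3 + 1.9777*p^2 + 0.7052*p - 0.4182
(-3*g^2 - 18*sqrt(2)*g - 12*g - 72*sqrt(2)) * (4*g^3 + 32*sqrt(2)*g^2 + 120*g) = -12*g^5 - 168*sqrt(2)*g^4 - 48*g^4 - 1512*g^3 - 672*sqrt(2)*g^3 - 6048*g^2 - 2160*sqrt(2)*g^2 - 8640*sqrt(2)*g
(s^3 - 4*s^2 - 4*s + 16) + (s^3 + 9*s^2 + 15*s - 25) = 2*s^3 + 5*s^2 + 11*s - 9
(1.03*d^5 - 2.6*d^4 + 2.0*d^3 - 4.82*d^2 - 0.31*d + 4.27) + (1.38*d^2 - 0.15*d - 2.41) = 1.03*d^5 - 2.6*d^4 + 2.0*d^3 - 3.44*d^2 - 0.46*d + 1.86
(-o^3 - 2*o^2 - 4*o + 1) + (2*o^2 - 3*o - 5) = -o^3 - 7*o - 4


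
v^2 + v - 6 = (v - 2)*(v + 3)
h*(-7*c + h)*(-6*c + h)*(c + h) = 42*c^3*h + 29*c^2*h^2 - 12*c*h^3 + h^4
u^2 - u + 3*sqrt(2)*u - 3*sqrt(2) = (u - 1)*(u + 3*sqrt(2))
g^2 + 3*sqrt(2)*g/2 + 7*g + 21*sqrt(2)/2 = (g + 7)*(g + 3*sqrt(2)/2)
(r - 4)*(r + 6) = r^2 + 2*r - 24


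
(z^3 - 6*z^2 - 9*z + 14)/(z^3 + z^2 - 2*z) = (z - 7)/z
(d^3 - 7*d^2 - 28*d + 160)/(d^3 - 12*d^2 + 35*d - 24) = (d^2 + d - 20)/(d^2 - 4*d + 3)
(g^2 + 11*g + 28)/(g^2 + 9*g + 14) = (g + 4)/(g + 2)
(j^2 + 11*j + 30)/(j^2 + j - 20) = (j + 6)/(j - 4)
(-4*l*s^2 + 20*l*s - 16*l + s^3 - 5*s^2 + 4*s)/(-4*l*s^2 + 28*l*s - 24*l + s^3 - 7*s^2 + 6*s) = (s - 4)/(s - 6)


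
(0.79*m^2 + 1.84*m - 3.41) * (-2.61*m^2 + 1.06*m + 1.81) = -2.0619*m^4 - 3.965*m^3 + 12.2804*m^2 - 0.2842*m - 6.1721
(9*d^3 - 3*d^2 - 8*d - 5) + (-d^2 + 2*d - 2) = 9*d^3 - 4*d^2 - 6*d - 7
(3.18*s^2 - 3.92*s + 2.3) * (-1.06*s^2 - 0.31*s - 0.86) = -3.3708*s^4 + 3.1694*s^3 - 3.9576*s^2 + 2.6582*s - 1.978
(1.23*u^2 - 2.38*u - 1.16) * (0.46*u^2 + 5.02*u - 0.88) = 0.5658*u^4 + 5.0798*u^3 - 13.5636*u^2 - 3.7288*u + 1.0208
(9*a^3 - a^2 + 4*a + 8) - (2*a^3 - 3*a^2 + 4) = 7*a^3 + 2*a^2 + 4*a + 4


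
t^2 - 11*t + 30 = (t - 6)*(t - 5)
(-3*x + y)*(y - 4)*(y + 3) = -3*x*y^2 + 3*x*y + 36*x + y^3 - y^2 - 12*y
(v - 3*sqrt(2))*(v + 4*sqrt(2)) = v^2 + sqrt(2)*v - 24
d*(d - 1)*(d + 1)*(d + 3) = d^4 + 3*d^3 - d^2 - 3*d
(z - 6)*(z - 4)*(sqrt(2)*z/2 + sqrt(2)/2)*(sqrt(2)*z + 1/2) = z^4 - 9*z^3 + sqrt(2)*z^3/4 - 9*sqrt(2)*z^2/4 + 14*z^2 + 7*sqrt(2)*z/2 + 24*z + 6*sqrt(2)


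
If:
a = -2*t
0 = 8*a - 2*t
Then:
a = 0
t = 0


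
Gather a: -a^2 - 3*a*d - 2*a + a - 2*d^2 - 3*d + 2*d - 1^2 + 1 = -a^2 + a*(-3*d - 1) - 2*d^2 - d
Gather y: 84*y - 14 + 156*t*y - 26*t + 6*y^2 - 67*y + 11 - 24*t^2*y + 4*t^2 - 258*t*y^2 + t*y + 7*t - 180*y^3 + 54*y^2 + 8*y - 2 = 4*t^2 - 19*t - 180*y^3 + y^2*(60 - 258*t) + y*(-24*t^2 + 157*t + 25) - 5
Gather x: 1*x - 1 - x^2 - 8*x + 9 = -x^2 - 7*x + 8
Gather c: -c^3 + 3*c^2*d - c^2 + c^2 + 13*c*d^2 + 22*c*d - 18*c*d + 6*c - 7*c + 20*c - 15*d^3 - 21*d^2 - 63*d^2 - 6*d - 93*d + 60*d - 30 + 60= -c^3 + 3*c^2*d + c*(13*d^2 + 4*d + 19) - 15*d^3 - 84*d^2 - 39*d + 30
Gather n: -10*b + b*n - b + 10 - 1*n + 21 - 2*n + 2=-11*b + n*(b - 3) + 33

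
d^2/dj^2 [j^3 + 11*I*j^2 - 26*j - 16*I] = 6*j + 22*I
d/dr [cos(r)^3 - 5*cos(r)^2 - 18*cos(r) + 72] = (-3*cos(r)^2 + 10*cos(r) + 18)*sin(r)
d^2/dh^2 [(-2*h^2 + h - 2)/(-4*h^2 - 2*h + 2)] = (-8*h^3 + 36*h^2 + 6*h + 7)/(8*h^6 + 12*h^5 - 6*h^4 - 11*h^3 + 3*h^2 + 3*h - 1)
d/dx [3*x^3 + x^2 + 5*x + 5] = 9*x^2 + 2*x + 5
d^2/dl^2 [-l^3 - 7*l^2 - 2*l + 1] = -6*l - 14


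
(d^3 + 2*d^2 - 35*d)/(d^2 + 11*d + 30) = d*(d^2 + 2*d - 35)/(d^2 + 11*d + 30)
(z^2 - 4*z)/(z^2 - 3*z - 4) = z/(z + 1)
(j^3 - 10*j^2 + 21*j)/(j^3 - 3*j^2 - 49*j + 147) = j/(j + 7)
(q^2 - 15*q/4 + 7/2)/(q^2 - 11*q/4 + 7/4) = (q - 2)/(q - 1)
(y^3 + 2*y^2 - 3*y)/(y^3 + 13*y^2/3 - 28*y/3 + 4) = 3*y*(y + 3)/(3*y^2 + 16*y - 12)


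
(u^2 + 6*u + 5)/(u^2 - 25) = (u + 1)/(u - 5)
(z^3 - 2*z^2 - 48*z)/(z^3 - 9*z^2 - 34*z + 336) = z/(z - 7)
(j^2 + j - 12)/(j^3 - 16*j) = (j - 3)/(j*(j - 4))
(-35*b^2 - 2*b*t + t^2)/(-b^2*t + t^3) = (35*b^2 + 2*b*t - t^2)/(t*(b^2 - t^2))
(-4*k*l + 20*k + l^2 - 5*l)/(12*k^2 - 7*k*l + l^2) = (5 - l)/(3*k - l)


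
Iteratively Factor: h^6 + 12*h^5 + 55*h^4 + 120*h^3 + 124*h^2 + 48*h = (h + 1)*(h^5 + 11*h^4 + 44*h^3 + 76*h^2 + 48*h) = (h + 1)*(h + 2)*(h^4 + 9*h^3 + 26*h^2 + 24*h) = (h + 1)*(h + 2)^2*(h^3 + 7*h^2 + 12*h) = (h + 1)*(h + 2)^2*(h + 4)*(h^2 + 3*h) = (h + 1)*(h + 2)^2*(h + 3)*(h + 4)*(h)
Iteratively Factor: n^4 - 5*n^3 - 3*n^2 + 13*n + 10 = (n - 2)*(n^3 - 3*n^2 - 9*n - 5) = (n - 5)*(n - 2)*(n^2 + 2*n + 1) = (n - 5)*(n - 2)*(n + 1)*(n + 1)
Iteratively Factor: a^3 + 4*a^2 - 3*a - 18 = (a + 3)*(a^2 + a - 6) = (a - 2)*(a + 3)*(a + 3)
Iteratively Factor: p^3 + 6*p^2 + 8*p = (p + 2)*(p^2 + 4*p) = (p + 2)*(p + 4)*(p)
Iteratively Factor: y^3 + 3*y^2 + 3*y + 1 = (y + 1)*(y^2 + 2*y + 1) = (y + 1)^2*(y + 1)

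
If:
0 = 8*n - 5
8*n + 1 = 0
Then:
No Solution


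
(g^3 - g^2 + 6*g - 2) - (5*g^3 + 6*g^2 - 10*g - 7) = -4*g^3 - 7*g^2 + 16*g + 5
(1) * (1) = 1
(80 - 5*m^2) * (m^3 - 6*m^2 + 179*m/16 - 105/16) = -5*m^5 + 30*m^4 + 385*m^3/16 - 7155*m^2/16 + 895*m - 525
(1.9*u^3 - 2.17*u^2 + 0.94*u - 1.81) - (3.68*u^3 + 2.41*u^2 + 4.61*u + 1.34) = -1.78*u^3 - 4.58*u^2 - 3.67*u - 3.15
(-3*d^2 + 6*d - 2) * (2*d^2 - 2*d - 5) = -6*d^4 + 18*d^3 - d^2 - 26*d + 10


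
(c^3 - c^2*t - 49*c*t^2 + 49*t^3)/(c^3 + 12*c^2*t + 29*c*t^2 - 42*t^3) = (c - 7*t)/(c + 6*t)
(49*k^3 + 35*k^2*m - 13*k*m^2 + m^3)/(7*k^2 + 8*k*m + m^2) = (49*k^2 - 14*k*m + m^2)/(7*k + m)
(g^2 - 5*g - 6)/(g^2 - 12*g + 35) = (g^2 - 5*g - 6)/(g^2 - 12*g + 35)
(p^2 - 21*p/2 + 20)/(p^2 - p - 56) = (p - 5/2)/(p + 7)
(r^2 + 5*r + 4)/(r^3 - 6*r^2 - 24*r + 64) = (r + 1)/(r^2 - 10*r + 16)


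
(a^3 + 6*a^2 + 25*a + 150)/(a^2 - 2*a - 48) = (a^2 + 25)/(a - 8)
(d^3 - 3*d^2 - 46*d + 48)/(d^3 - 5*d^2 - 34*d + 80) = (d^2 + 5*d - 6)/(d^2 + 3*d - 10)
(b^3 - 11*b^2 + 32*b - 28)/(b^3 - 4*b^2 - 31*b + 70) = (b - 2)/(b + 5)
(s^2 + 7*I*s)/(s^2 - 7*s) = (s + 7*I)/(s - 7)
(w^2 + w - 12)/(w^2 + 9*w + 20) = (w - 3)/(w + 5)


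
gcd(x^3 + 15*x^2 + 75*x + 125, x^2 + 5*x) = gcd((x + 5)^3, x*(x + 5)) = x + 5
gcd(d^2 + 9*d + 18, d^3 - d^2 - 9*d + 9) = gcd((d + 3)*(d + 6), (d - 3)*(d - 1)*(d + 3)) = d + 3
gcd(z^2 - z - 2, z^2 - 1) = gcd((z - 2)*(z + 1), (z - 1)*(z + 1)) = z + 1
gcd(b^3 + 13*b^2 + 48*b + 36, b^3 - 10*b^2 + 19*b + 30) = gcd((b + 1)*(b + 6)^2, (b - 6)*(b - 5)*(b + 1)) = b + 1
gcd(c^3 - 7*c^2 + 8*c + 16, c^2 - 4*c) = c - 4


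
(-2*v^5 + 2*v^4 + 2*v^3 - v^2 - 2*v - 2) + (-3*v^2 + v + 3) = -2*v^5 + 2*v^4 + 2*v^3 - 4*v^2 - v + 1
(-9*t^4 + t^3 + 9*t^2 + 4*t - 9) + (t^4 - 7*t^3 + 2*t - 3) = -8*t^4 - 6*t^3 + 9*t^2 + 6*t - 12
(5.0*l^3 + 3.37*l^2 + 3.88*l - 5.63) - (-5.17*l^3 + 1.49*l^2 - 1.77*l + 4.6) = 10.17*l^3 + 1.88*l^2 + 5.65*l - 10.23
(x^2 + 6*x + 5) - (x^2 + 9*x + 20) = -3*x - 15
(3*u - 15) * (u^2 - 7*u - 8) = 3*u^3 - 36*u^2 + 81*u + 120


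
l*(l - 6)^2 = l^3 - 12*l^2 + 36*l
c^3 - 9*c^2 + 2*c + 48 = (c - 8)*(c - 3)*(c + 2)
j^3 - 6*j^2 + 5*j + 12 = (j - 4)*(j - 3)*(j + 1)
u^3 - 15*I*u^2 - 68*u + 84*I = (u - 7*I)*(u - 6*I)*(u - 2*I)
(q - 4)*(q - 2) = q^2 - 6*q + 8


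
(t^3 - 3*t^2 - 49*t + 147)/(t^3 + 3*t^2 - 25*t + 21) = (t - 7)/(t - 1)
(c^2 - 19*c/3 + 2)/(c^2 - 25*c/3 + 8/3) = (c - 6)/(c - 8)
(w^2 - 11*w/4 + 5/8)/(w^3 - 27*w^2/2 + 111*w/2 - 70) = (w - 1/4)/(w^2 - 11*w + 28)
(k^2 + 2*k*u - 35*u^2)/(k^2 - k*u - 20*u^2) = (k + 7*u)/(k + 4*u)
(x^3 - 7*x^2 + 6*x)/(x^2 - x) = x - 6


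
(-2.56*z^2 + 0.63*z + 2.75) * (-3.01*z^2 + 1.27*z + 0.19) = 7.7056*z^4 - 5.1475*z^3 - 7.9638*z^2 + 3.6122*z + 0.5225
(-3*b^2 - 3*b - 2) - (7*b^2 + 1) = -10*b^2 - 3*b - 3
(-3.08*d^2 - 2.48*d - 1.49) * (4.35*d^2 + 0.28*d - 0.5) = -13.398*d^4 - 11.6504*d^3 - 5.6359*d^2 + 0.8228*d + 0.745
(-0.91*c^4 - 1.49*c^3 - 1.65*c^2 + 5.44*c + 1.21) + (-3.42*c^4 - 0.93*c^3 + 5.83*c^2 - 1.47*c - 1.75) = -4.33*c^4 - 2.42*c^3 + 4.18*c^2 + 3.97*c - 0.54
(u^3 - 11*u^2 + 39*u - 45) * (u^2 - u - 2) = u^5 - 12*u^4 + 48*u^3 - 62*u^2 - 33*u + 90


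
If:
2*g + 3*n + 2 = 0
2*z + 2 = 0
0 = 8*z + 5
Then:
No Solution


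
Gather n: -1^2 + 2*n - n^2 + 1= -n^2 + 2*n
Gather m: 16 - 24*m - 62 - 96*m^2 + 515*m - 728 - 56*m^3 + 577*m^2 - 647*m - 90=-56*m^3 + 481*m^2 - 156*m - 864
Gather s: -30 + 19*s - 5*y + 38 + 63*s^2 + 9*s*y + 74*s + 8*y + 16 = 63*s^2 + s*(9*y + 93) + 3*y + 24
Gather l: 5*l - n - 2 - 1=5*l - n - 3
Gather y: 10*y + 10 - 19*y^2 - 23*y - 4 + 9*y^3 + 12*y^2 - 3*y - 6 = 9*y^3 - 7*y^2 - 16*y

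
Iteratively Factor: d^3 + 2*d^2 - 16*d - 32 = (d - 4)*(d^2 + 6*d + 8) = (d - 4)*(d + 2)*(d + 4)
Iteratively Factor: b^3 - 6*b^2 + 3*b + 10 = (b + 1)*(b^2 - 7*b + 10) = (b - 5)*(b + 1)*(b - 2)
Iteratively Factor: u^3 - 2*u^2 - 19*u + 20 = (u - 1)*(u^2 - u - 20) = (u - 5)*(u - 1)*(u + 4)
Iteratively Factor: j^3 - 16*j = (j + 4)*(j^2 - 4*j) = (j - 4)*(j + 4)*(j)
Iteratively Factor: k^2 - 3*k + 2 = (k - 2)*(k - 1)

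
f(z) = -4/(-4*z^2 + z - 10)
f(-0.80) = 0.30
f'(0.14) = -0.00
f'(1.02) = -0.17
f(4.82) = 0.04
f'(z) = -4*(8*z - 1)/(-4*z^2 + z - 10)^2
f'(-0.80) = 0.17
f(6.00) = 0.03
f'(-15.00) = 0.00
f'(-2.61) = 0.06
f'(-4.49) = 0.02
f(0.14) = 0.40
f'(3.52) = -0.03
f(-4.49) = 0.04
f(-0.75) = 0.31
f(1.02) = 0.30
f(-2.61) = 0.10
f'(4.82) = -0.02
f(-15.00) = 0.00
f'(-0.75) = 0.17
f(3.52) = 0.07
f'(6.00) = -0.00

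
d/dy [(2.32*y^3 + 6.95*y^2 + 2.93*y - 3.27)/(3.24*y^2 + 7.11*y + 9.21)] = (7.5168*y^4 + 32.9904*y^3 + 104.0229*y^2 + 149.2086*y + 50.235)/(10.4976*y^4 + 46.0728*y^3 + 110.2329*y^2 + 130.9662*y + 84.8241)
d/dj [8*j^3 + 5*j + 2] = 24*j^2 + 5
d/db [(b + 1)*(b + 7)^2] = 3*(b + 3)*(b + 7)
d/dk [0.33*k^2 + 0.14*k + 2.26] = 0.66*k + 0.14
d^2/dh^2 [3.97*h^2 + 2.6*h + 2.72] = 7.94000000000000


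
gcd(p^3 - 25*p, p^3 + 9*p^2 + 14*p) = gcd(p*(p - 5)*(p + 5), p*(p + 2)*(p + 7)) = p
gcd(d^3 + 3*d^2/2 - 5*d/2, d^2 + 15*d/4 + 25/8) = d + 5/2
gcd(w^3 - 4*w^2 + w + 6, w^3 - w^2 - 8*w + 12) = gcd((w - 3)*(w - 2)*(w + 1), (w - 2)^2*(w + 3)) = w - 2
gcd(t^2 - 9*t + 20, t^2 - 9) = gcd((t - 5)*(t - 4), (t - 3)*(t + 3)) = 1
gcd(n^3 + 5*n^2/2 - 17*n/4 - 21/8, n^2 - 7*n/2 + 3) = n - 3/2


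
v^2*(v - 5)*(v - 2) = v^4 - 7*v^3 + 10*v^2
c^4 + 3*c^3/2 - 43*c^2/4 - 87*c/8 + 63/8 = (c - 3)*(c - 1/2)*(c + 3/2)*(c + 7/2)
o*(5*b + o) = 5*b*o + o^2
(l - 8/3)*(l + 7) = l^2 + 13*l/3 - 56/3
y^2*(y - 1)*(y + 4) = y^4 + 3*y^3 - 4*y^2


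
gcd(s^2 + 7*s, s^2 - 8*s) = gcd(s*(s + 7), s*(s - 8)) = s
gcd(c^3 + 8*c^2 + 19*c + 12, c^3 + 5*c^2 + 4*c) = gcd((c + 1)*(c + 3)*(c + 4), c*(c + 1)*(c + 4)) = c^2 + 5*c + 4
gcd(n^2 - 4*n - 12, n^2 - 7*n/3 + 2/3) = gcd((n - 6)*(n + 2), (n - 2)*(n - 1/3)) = 1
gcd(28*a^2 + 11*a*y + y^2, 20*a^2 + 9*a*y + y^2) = 4*a + y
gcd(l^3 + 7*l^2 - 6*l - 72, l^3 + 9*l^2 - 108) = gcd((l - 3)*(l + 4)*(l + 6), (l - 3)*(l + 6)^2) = l^2 + 3*l - 18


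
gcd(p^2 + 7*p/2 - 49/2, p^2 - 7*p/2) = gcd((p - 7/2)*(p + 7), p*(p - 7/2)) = p - 7/2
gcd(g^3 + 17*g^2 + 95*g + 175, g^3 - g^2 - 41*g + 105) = g + 7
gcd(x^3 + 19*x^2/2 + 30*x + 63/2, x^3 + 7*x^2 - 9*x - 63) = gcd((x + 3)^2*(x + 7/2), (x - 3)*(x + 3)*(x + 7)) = x + 3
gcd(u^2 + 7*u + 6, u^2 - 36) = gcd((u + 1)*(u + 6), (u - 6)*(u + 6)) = u + 6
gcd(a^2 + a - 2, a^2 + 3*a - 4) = a - 1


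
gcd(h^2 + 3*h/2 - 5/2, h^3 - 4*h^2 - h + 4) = h - 1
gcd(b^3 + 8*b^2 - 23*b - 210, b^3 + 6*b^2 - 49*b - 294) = b^2 + 13*b + 42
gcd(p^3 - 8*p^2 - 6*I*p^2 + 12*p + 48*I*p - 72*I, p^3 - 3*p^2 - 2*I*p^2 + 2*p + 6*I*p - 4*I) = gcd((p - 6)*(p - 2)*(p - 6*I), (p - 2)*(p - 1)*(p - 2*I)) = p - 2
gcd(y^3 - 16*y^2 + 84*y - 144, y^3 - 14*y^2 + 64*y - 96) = y^2 - 10*y + 24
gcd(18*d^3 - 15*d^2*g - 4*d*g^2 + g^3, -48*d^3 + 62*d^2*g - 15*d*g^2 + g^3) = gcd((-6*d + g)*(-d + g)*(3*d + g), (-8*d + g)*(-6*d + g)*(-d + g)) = 6*d^2 - 7*d*g + g^2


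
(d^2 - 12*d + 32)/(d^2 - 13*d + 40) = (d - 4)/(d - 5)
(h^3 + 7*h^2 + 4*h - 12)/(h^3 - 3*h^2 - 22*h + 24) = (h^2 + 8*h + 12)/(h^2 - 2*h - 24)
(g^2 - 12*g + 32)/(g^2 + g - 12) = (g^2 - 12*g + 32)/(g^2 + g - 12)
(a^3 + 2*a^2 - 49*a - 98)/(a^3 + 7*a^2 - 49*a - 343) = (a + 2)/(a + 7)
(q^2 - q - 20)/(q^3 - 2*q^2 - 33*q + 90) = (q + 4)/(q^2 + 3*q - 18)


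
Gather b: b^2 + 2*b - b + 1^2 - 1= b^2 + b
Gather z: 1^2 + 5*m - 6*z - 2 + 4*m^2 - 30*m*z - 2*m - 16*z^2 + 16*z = 4*m^2 + 3*m - 16*z^2 + z*(10 - 30*m) - 1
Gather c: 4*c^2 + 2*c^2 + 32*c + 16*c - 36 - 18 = 6*c^2 + 48*c - 54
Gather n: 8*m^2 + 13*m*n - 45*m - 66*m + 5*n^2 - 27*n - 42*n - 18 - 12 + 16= 8*m^2 - 111*m + 5*n^2 + n*(13*m - 69) - 14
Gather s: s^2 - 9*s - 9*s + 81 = s^2 - 18*s + 81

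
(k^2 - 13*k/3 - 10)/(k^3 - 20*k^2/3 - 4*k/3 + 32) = (3*k + 5)/(3*k^2 - 2*k - 16)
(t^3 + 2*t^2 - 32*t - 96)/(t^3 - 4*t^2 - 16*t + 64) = (t^2 - 2*t - 24)/(t^2 - 8*t + 16)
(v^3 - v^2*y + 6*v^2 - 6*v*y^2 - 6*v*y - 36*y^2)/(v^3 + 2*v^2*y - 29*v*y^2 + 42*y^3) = (-v^2 - 2*v*y - 6*v - 12*y)/(-v^2 - 5*v*y + 14*y^2)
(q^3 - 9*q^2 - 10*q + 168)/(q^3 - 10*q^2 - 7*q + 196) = (q - 6)/(q - 7)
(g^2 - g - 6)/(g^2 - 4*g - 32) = (-g^2 + g + 6)/(-g^2 + 4*g + 32)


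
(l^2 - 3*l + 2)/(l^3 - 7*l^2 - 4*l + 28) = (l - 1)/(l^2 - 5*l - 14)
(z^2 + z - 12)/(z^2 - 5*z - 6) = (-z^2 - z + 12)/(-z^2 + 5*z + 6)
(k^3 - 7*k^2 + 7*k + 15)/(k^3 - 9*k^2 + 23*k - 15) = (k + 1)/(k - 1)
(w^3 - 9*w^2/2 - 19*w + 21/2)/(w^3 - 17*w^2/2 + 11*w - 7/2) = (w + 3)/(w - 1)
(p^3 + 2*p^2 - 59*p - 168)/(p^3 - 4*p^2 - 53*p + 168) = (p + 3)/(p - 3)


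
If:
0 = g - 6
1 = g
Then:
No Solution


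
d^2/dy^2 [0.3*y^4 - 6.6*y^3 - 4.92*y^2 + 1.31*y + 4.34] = 3.6*y^2 - 39.6*y - 9.84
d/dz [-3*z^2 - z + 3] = -6*z - 1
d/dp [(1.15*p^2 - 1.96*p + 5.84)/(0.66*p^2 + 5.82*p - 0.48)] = (7.9866*p^2 - 8.8128*p - 33.048)/(0.4356*p^4 + 7.6824*p^3 + 33.2388*p^2 - 5.5872*p + 0.2304)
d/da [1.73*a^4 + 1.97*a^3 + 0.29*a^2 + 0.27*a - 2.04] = 6.92*a^3 + 5.91*a^2 + 0.58*a + 0.27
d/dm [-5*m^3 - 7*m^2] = m*(-15*m - 14)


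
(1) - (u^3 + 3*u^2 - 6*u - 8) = -u^3 - 3*u^2 + 6*u + 9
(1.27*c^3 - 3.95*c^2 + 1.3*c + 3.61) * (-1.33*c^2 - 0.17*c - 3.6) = -1.6891*c^5 + 5.0376*c^4 - 5.6295*c^3 + 9.1977*c^2 - 5.2937*c - 12.996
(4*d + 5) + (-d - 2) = 3*d + 3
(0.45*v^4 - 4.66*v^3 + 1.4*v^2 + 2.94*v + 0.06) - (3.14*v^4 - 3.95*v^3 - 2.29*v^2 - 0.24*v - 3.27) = -2.69*v^4 - 0.71*v^3 + 3.69*v^2 + 3.18*v + 3.33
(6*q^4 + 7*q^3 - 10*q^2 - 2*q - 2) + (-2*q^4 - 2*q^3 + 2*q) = 4*q^4 + 5*q^3 - 10*q^2 - 2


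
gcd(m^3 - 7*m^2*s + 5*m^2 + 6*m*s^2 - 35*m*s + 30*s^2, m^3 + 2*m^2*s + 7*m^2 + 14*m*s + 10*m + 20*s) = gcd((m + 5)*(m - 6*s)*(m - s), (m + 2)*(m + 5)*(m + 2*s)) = m + 5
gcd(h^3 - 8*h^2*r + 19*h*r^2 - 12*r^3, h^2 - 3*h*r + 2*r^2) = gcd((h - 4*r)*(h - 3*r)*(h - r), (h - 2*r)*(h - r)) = -h + r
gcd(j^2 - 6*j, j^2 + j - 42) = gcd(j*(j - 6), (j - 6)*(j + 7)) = j - 6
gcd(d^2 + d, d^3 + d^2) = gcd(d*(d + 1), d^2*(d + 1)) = d^2 + d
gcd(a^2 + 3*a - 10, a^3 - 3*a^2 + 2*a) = a - 2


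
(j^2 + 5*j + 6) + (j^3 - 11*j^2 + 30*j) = j^3 - 10*j^2 + 35*j + 6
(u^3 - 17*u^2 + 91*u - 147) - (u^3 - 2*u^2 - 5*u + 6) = -15*u^2 + 96*u - 153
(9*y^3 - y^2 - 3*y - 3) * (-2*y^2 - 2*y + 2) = -18*y^5 - 16*y^4 + 26*y^3 + 10*y^2 - 6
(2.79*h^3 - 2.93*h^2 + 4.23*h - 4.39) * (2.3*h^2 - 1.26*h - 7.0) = 6.417*h^5 - 10.2544*h^4 - 6.1092*h^3 + 5.0832*h^2 - 24.0786*h + 30.73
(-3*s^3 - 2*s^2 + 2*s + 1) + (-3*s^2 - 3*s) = -3*s^3 - 5*s^2 - s + 1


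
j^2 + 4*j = j*(j + 4)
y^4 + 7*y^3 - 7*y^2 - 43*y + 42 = (y - 2)*(y - 1)*(y + 3)*(y + 7)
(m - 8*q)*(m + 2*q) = m^2 - 6*m*q - 16*q^2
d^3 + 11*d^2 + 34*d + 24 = (d + 1)*(d + 4)*(d + 6)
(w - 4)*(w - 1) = w^2 - 5*w + 4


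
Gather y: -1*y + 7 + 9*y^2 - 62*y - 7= 9*y^2 - 63*y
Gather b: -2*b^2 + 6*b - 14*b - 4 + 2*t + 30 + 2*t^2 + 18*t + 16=-2*b^2 - 8*b + 2*t^2 + 20*t + 42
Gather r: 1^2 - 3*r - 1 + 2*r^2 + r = 2*r^2 - 2*r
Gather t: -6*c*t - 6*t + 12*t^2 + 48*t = 12*t^2 + t*(42 - 6*c)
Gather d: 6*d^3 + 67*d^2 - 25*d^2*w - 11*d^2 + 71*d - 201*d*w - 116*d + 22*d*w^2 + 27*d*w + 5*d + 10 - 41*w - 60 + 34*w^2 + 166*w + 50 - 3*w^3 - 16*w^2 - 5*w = 6*d^3 + d^2*(56 - 25*w) + d*(22*w^2 - 174*w - 40) - 3*w^3 + 18*w^2 + 120*w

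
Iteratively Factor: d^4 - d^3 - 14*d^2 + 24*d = (d + 4)*(d^3 - 5*d^2 + 6*d) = (d - 2)*(d + 4)*(d^2 - 3*d) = d*(d - 2)*(d + 4)*(d - 3)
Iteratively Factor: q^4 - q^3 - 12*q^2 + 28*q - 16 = (q - 2)*(q^3 + q^2 - 10*q + 8) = (q - 2)^2*(q^2 + 3*q - 4) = (q - 2)^2*(q - 1)*(q + 4)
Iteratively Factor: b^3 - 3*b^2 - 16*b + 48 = (b - 3)*(b^2 - 16) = (b - 3)*(b + 4)*(b - 4)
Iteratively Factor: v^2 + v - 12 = (v - 3)*(v + 4)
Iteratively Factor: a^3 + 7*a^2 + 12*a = (a + 4)*(a^2 + 3*a) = (a + 3)*(a + 4)*(a)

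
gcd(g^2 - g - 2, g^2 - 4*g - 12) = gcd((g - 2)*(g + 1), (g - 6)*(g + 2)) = 1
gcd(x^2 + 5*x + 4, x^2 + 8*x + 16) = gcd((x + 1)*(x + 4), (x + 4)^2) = x + 4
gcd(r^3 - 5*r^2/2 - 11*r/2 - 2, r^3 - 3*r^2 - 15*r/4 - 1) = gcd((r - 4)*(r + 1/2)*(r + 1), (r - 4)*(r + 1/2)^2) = r^2 - 7*r/2 - 2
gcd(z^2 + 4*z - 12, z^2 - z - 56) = 1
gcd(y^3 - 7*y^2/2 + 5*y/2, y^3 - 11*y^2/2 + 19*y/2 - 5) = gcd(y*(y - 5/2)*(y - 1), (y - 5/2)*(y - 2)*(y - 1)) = y^2 - 7*y/2 + 5/2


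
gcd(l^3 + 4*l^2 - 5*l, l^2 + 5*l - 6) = l - 1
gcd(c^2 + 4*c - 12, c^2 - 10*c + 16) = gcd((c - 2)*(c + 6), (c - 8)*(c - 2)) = c - 2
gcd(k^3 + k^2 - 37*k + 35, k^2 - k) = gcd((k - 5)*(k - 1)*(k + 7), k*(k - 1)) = k - 1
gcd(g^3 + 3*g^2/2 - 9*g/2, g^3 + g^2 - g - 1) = 1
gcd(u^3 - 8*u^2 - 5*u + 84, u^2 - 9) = u + 3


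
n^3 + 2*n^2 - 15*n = n*(n - 3)*(n + 5)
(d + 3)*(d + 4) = d^2 + 7*d + 12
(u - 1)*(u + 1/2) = u^2 - u/2 - 1/2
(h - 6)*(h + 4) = h^2 - 2*h - 24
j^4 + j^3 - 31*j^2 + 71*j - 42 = (j - 3)*(j - 2)*(j - 1)*(j + 7)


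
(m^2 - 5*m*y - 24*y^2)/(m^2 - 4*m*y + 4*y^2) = (m^2 - 5*m*y - 24*y^2)/(m^2 - 4*m*y + 4*y^2)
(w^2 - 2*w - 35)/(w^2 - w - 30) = (w - 7)/(w - 6)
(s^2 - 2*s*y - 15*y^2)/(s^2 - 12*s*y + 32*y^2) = (s^2 - 2*s*y - 15*y^2)/(s^2 - 12*s*y + 32*y^2)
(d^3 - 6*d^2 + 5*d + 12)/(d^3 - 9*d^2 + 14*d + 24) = (d - 3)/(d - 6)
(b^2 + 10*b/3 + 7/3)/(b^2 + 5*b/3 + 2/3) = (3*b + 7)/(3*b + 2)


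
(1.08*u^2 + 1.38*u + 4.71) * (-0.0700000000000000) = -0.0756*u^2 - 0.0966*u - 0.3297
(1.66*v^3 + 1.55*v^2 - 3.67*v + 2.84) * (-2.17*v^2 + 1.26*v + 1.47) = -3.6022*v^5 - 1.2719*v^4 + 12.3571*v^3 - 8.5085*v^2 - 1.8165*v + 4.1748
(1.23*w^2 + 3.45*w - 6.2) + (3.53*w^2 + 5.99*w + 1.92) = 4.76*w^2 + 9.44*w - 4.28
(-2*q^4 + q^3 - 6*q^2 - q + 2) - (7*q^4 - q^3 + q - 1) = -9*q^4 + 2*q^3 - 6*q^2 - 2*q + 3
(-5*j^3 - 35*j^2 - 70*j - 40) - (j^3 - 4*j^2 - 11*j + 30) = -6*j^3 - 31*j^2 - 59*j - 70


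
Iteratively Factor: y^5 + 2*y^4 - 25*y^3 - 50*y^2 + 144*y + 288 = (y + 2)*(y^4 - 25*y^2 + 144) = (y + 2)*(y + 3)*(y^3 - 3*y^2 - 16*y + 48) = (y - 3)*(y + 2)*(y + 3)*(y^2 - 16) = (y - 3)*(y + 2)*(y + 3)*(y + 4)*(y - 4)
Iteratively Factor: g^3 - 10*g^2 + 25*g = (g)*(g^2 - 10*g + 25) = g*(g - 5)*(g - 5)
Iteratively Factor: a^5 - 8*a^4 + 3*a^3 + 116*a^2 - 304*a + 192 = (a - 1)*(a^4 - 7*a^3 - 4*a^2 + 112*a - 192) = (a - 4)*(a - 1)*(a^3 - 3*a^2 - 16*a + 48) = (a - 4)*(a - 1)*(a + 4)*(a^2 - 7*a + 12) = (a - 4)^2*(a - 1)*(a + 4)*(a - 3)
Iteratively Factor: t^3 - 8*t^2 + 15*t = (t)*(t^2 - 8*t + 15) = t*(t - 5)*(t - 3)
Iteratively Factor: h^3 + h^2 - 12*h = (h)*(h^2 + h - 12) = h*(h - 3)*(h + 4)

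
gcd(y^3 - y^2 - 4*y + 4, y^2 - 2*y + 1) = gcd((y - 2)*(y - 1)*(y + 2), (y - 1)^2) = y - 1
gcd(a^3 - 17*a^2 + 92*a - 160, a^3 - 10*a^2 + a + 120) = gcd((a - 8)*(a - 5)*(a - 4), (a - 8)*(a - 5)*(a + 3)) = a^2 - 13*a + 40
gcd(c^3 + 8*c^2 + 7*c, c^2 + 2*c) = c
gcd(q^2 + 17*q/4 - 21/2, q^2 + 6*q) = q + 6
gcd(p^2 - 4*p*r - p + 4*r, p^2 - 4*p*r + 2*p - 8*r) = p - 4*r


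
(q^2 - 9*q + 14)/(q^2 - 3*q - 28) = (q - 2)/(q + 4)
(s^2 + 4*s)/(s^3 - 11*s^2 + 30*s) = (s + 4)/(s^2 - 11*s + 30)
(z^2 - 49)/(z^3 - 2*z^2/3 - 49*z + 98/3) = 3/(3*z - 2)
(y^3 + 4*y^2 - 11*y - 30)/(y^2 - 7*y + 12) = (y^2 + 7*y + 10)/(y - 4)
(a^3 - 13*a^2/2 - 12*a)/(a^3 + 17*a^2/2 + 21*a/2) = (a - 8)/(a + 7)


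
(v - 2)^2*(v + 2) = v^3 - 2*v^2 - 4*v + 8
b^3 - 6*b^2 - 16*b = b*(b - 8)*(b + 2)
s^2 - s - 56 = (s - 8)*(s + 7)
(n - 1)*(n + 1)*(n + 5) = n^3 + 5*n^2 - n - 5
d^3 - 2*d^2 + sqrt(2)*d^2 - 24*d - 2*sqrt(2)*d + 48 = (d - 2)*(d - 3*sqrt(2))*(d + 4*sqrt(2))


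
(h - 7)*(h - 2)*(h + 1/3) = h^3 - 26*h^2/3 + 11*h + 14/3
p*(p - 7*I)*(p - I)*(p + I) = p^4 - 7*I*p^3 + p^2 - 7*I*p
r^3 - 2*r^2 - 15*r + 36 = (r - 3)^2*(r + 4)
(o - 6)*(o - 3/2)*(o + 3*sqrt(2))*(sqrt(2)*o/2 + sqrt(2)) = sqrt(2)*o^4/2 - 11*sqrt(2)*o^3/4 + 3*o^3 - 33*o^2/2 - 3*sqrt(2)*o^2 - 18*o + 9*sqrt(2)*o + 54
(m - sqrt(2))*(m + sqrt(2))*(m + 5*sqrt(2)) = m^3 + 5*sqrt(2)*m^2 - 2*m - 10*sqrt(2)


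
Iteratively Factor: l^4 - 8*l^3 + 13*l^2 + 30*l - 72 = (l + 2)*(l^3 - 10*l^2 + 33*l - 36) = (l - 3)*(l + 2)*(l^2 - 7*l + 12) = (l - 3)^2*(l + 2)*(l - 4)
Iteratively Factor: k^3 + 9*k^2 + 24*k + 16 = (k + 4)*(k^2 + 5*k + 4) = (k + 1)*(k + 4)*(k + 4)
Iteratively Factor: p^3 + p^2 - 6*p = (p)*(p^2 + p - 6) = p*(p + 3)*(p - 2)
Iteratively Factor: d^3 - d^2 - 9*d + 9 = (d + 3)*(d^2 - 4*d + 3) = (d - 1)*(d + 3)*(d - 3)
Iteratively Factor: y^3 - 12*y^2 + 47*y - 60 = (y - 5)*(y^2 - 7*y + 12) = (y - 5)*(y - 4)*(y - 3)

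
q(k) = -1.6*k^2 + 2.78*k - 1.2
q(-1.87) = -11.99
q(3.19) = -8.61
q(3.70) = -12.82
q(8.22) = -86.46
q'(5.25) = -14.02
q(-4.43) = -44.92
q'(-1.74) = 8.35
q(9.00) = -105.78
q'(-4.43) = 16.96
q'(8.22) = -23.52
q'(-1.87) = 8.76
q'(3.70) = -9.06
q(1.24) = -0.21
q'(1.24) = -1.19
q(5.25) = -30.70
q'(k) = 2.78 - 3.2*k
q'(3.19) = -7.43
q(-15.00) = -402.90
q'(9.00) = -26.02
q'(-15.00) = 50.78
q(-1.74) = -10.88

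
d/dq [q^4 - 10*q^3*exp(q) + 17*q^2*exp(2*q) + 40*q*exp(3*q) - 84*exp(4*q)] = -10*q^3*exp(q) + 4*q^3 + 34*q^2*exp(2*q) - 30*q^2*exp(q) + 120*q*exp(3*q) + 34*q*exp(2*q) - 336*exp(4*q) + 40*exp(3*q)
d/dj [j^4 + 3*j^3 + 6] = j^2*(4*j + 9)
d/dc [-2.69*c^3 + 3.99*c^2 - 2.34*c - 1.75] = -8.07*c^2 + 7.98*c - 2.34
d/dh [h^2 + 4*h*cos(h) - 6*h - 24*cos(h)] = -4*h*sin(h) + 2*h + 24*sin(h) + 4*cos(h) - 6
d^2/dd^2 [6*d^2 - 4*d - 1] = 12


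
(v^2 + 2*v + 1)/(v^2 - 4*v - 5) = (v + 1)/(v - 5)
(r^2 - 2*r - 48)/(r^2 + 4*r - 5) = (r^2 - 2*r - 48)/(r^2 + 4*r - 5)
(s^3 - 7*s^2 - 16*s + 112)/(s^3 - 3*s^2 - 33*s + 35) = (s^2 - 16)/(s^2 + 4*s - 5)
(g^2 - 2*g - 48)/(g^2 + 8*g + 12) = (g - 8)/(g + 2)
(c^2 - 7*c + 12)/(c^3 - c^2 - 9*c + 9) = (c - 4)/(c^2 + 2*c - 3)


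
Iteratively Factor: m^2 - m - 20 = (m - 5)*(m + 4)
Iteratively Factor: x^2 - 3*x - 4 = (x + 1)*(x - 4)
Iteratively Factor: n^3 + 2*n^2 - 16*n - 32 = (n + 2)*(n^2 - 16) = (n + 2)*(n + 4)*(n - 4)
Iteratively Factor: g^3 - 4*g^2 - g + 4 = (g - 1)*(g^2 - 3*g - 4) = (g - 4)*(g - 1)*(g + 1)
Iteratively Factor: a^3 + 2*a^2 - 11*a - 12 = (a + 1)*(a^2 + a - 12) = (a + 1)*(a + 4)*(a - 3)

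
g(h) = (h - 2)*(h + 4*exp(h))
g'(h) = h + (h - 2)*(4*exp(h) + 1) + 4*exp(h)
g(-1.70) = 3.59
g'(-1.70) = -7.37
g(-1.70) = 3.59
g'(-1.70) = -7.37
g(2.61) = 34.77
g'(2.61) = 90.80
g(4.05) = 478.96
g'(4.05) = 706.35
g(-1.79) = 4.25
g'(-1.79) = -7.44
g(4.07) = 493.28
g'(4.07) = 725.22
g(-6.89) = 61.22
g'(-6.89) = -15.81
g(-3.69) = 20.43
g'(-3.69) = -9.85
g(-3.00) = 14.00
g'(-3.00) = -8.80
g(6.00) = 6478.86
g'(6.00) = 8078.58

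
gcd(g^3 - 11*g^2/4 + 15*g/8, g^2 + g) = g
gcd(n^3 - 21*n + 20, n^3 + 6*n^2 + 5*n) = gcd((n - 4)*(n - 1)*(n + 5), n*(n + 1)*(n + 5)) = n + 5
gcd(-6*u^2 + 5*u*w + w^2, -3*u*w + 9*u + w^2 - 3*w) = 1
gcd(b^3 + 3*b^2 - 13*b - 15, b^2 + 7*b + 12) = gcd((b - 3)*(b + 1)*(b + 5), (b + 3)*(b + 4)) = 1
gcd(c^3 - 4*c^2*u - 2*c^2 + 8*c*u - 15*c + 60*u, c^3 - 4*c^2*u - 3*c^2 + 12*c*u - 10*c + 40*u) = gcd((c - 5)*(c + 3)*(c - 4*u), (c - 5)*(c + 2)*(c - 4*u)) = -c^2 + 4*c*u + 5*c - 20*u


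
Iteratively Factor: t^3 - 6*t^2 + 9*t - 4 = (t - 1)*(t^2 - 5*t + 4) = (t - 4)*(t - 1)*(t - 1)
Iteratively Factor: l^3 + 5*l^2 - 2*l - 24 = (l + 4)*(l^2 + l - 6) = (l - 2)*(l + 4)*(l + 3)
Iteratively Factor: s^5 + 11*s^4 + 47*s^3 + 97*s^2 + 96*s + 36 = (s + 3)*(s^4 + 8*s^3 + 23*s^2 + 28*s + 12) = (s + 1)*(s + 3)*(s^3 + 7*s^2 + 16*s + 12) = (s + 1)*(s + 2)*(s + 3)*(s^2 + 5*s + 6) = (s + 1)*(s + 2)^2*(s + 3)*(s + 3)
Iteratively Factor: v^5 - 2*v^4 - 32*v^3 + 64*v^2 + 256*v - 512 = (v + 4)*(v^4 - 6*v^3 - 8*v^2 + 96*v - 128) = (v - 4)*(v + 4)*(v^3 - 2*v^2 - 16*v + 32) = (v - 4)^2*(v + 4)*(v^2 + 2*v - 8) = (v - 4)^2*(v + 4)^2*(v - 2)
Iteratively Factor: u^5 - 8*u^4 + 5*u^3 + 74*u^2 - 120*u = (u + 3)*(u^4 - 11*u^3 + 38*u^2 - 40*u) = (u - 2)*(u + 3)*(u^3 - 9*u^2 + 20*u) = (u - 5)*(u - 2)*(u + 3)*(u^2 - 4*u) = u*(u - 5)*(u - 2)*(u + 3)*(u - 4)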